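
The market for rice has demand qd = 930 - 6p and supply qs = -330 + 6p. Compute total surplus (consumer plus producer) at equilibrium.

Equilibrium: 930 - 6p = -330 + 6p gives p* = 105, q* = 300.
Demand choke price: p = 155; supply starts at p = 55.
CS = ½(155 − 105)(300) = 7500; PS = ½(105 − 55)(300) = 7500.

Total surplus = 15000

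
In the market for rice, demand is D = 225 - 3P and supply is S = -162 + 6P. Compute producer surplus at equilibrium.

Producer surplus = 768

Equilibrium: 225 - 3P = -162 + 6P gives P* = 43, Q* = 96.
Supply starts at P = 27 (where S = 0).
PS = ½(43 − 27)(96) = 768.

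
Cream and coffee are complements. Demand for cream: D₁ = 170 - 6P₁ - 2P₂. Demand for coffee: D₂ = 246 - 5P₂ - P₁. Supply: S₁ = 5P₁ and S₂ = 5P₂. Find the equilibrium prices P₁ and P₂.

Market 1: 170 - 6P₁ - 2P₂ = 5P₁ → 11P₁ + 2P₂ = 170.
Market 2: 10P₂ + P₁ = 246.
Eliminating P₂: 10×(1) − 2×(2) gives 108P₁ = 1208, so P₁ = 302/27.
Back-substitute into (2): P₂ = (246 − 1×302/27) / 10 = 634/27.

P₁ = 302/27, P₂ = 634/27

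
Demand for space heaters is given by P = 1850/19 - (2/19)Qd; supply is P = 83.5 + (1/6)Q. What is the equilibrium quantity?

Q* = 51

Set the two price expressions equal: 1850/19 - (2/19)Q = 83.5 + (1/6)Q.
527/38 = (31/114)Q, so Q* = 51.
P* = 1850/19 − (2/19)(51) = 92.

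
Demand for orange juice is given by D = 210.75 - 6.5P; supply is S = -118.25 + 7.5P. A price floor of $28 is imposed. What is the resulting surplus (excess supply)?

Equilibrium price would be P* = 23.5, so the floor at 28 binds.
At P = 28: D = 28.75, S = 91.75.
Surplus = 91.75 − 28.75 = 63.

Surplus = 63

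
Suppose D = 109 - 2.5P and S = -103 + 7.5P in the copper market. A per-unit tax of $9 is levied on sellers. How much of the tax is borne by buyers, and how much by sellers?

Buyers bear $6.75, sellers bear $2.25

Pre-tax equilibrium: P* = 21.2, Q* = 56.
Tax on sellers shifts supply to S = -103 + 7.5(P − 9) = -170.5 + 7.5P.
109 - 2.5P = -170.5 + 7.5P gives buyer price Pb = 27.95; sellers receive Ps = 27.95 − 9 = 18.95.
New quantity: Q = 109 − 2.5(27.95) = 39.125.
Buyer burden = 27.95 − 21.2 = 6.75; seller burden = 21.2 − 18.95 = 2.25.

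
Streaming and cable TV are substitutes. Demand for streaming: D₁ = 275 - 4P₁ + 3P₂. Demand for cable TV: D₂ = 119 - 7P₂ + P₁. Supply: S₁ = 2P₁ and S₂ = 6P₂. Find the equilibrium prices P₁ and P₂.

Market 1: 275 - 4P₁ + 3P₂ = 2P₁ → 6P₁ - 3P₂ = 275.
Market 2: 13P₂ - P₁ = 119.
Eliminating P₂: 13×(1) + 3×(2) gives 75P₁ = 3932, so P₁ = 3932/75.
Back-substitute into (2): P₂ = (119 + 1×3932/75) / 13 = 989/75.

P₁ = 3932/75, P₂ = 989/75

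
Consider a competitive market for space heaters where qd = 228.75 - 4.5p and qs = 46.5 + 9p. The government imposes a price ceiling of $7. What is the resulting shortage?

Equilibrium price would be p* = 13.5, so the ceiling at 7 binds.
At p = 7: qd = 228.75 − 4.5(7) = 197.25, qs = 46.5 + 9(7) = 109.5.
Shortage = 197.25 − 109.5 = 87.75.

Shortage = 87.75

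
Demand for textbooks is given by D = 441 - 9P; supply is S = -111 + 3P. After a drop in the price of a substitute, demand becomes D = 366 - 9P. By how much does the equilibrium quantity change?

Original equilibrium: P* = 46, Q* = 27.
New equilibrium: 366 - 9P = -111 + 3P, so 477 = 12P and P' = 39.75; Q' = 366 − 9(39.75) = 8.25.
Change in quantity: 8.25 − 27 = -18.75.

ΔQ = -18.75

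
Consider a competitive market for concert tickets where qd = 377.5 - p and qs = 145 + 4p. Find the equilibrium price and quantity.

Set qd = qs: 377.5 - p = 145 + 4p.
232.5 = 5p, so p* = 46.5.
q* = 377.5 − 1(46.5) = 331.

p* = 46.5, q* = 331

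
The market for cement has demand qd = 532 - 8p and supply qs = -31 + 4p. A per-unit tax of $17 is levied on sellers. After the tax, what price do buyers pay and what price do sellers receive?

Buyers pay 631/12, sellers receive 427/12

Pre-tax equilibrium: p* = 563/12, q* = 470/3.
Tax on sellers shifts supply to qs = -31 + 4(p − 17) = -99 + 4p.
532 - 8p = -99 + 4p gives buyer price pb = 631/12; sellers receive ps = 631/12 − 17 = 427/12.
New quantity: q = 532 − 8(631/12) = 334/3.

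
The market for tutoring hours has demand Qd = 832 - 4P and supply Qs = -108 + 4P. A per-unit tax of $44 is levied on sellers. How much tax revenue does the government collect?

Tax revenue = 12056

Pre-tax equilibrium: P* = 117.5, Q* = 362.
Tax on sellers shifts supply to Qs = -108 + 4(P − 44) = -284 + 4P.
832 - 4P = -284 + 4P gives buyer price Pb = 139.5; sellers receive Ps = 139.5 − 44 = 95.5.
New quantity: Q = 832 − 4(139.5) = 274.
Revenue = 44 × 274 = 12056.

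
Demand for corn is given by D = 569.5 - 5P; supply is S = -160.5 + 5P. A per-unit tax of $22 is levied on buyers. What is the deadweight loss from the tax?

Deadweight loss = 605

Pre-tax equilibrium: P* = 73, Q* = 204.5.
Tax on buyers shifts demand to D = 569.5 − 5(P + 22) = 459.5 - 5P.
459.5 - 5P = -160.5 + 5P gives seller price Ps = 62; buyers pay Pb = 62 + 22 = 84.
New quantity: Q = 569.5 − 5(84) = 149.5.
DWL = ½ × 22 × (204.5 − 149.5) = 605.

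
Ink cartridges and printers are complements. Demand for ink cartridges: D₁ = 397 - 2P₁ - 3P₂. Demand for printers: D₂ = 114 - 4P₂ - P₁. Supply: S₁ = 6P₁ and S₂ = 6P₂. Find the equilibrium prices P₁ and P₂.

Market 1: 397 - 2P₁ - 3P₂ = 6P₁ → 8P₁ + 3P₂ = 397.
Market 2: 10P₂ + P₁ = 114.
Eliminating P₂: 10×(1) − 3×(2) gives 77P₁ = 3628, so P₁ = 3628/77.
Back-substitute into (2): P₂ = (114 − 1×3628/77) / 10 = 515/77.

P₁ = 3628/77, P₂ = 515/77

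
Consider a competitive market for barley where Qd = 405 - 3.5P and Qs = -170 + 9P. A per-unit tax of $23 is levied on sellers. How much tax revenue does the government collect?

Pre-tax equilibrium: P* = 46, Q* = 244.
Tax on sellers shifts supply to Qs = -170 + 9(P − 23) = -377 + 9P.
405 - 3.5P = -377 + 9P gives buyer price Pb = 62.56; sellers receive Ps = 62.56 − 23 = 39.56.
New quantity: Q = 405 − 3.5(62.56) = 186.04.
Revenue = 23 × 186.04 = 4278.92.

Tax revenue = 4278.92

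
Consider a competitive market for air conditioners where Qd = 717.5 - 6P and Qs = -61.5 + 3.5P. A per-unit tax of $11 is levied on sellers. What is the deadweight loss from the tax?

Deadweight loss = 2541/19

Pre-tax equilibrium: P* = 82, Q* = 225.5.
Tax on sellers shifts supply to Qs = -61.5 + 3.5(P − 11) = -100 + 3.5P.
717.5 - 6P = -100 + 3.5P gives buyer price Pb = 1635/19; sellers receive Ps = 1635/19 − 11 = 1426/19.
New quantity: Q = 717.5 − 6(1635/19) = 7645/38.
DWL = ½ × 11 × (225.5 − 7645/38) = 2541/19.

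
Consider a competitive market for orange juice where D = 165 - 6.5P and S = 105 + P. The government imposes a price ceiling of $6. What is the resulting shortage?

Equilibrium price would be P* = 8, so the ceiling at 6 binds.
At P = 6: D = 165 − 6.5(6) = 126, S = 105 + 1(6) = 111.
Shortage = 126 − 111 = 15.

Shortage = 15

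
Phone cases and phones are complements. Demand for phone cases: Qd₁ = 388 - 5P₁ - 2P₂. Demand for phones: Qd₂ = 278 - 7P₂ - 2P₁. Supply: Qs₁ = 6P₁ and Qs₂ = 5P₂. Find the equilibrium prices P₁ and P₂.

Market 1: 388 - 5P₁ - 2P₂ = 6P₁ → 11P₁ + 2P₂ = 388.
Market 2: 12P₂ + 2P₁ = 278.
Eliminating P₂: 12×(1) − 2×(2) gives 128P₁ = 4100, so P₁ = 32.03125.
Back-substitute into (2): P₂ = (278 − 2×32.03125) / 12 = 17.828125.

P₁ = 32.03125, P₂ = 17.828125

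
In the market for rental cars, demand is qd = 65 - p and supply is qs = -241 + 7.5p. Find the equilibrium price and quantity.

p* = 36, q* = 29

Set qd = qs: 65 - p = -241 + 7.5p.
306 = 8.5p, so p* = 36.
q* = 65 − 1(36) = 29.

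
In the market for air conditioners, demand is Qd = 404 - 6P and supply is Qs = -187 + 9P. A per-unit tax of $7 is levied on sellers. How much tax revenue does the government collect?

Pre-tax equilibrium: P* = 39.4, Q* = 167.6.
Tax on sellers shifts supply to Qs = -187 + 9(P − 7) = -250 + 9P.
404 - 6P = -250 + 9P gives buyer price Pb = 43.6; sellers receive Ps = 43.6 − 7 = 36.6.
New quantity: Q = 404 − 6(43.6) = 142.4.
Revenue = 7 × 142.4 = 996.8.

Tax revenue = 996.8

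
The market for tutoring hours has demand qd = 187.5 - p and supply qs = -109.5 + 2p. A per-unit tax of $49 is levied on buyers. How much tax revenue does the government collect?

Tax revenue = 16415/6

Pre-tax equilibrium: p* = 99, q* = 88.5.
Tax on buyers shifts demand to qd = 187.5 − 1(p + 49) = 138.5 - p.
138.5 - p = -109.5 + 2p gives seller price ps = 248/3; buyers pay pb = 248/3 + 49 = 395/3.
New quantity: q = 187.5 − 1(395/3) = 335/6.
Revenue = 49 × 335/6 = 16415/6.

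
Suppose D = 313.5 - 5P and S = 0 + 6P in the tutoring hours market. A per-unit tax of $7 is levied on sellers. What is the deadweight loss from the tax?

Deadweight loss = 735/11

Pre-tax equilibrium: P* = 28.5, Q* = 171.
Tax on sellers shifts supply to S = 0 + 6(P − 7) = -42 + 6P.
313.5 - 5P = -42 + 6P gives buyer price Pb = 711/22; sellers receive Ps = 711/22 − 7 = 557/22.
New quantity: Q = 313.5 − 5(711/22) = 1671/11.
DWL = ½ × 7 × (171 − 1671/11) = 735/11.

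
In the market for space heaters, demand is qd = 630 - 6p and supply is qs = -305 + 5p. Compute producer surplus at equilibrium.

Equilibrium: 630 - 6p = -305 + 5p gives p* = 85, q* = 120.
Supply starts at p = 61 (where qs = 0).
PS = ½(85 − 61)(120) = 1440.

Producer surplus = 1440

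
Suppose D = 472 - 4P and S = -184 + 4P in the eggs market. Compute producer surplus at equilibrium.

Equilibrium: 472 - 4P = -184 + 4P gives P* = 82, Q* = 144.
Supply starts at P = 46 (where S = 0).
PS = ½(82 − 46)(144) = 2592.

Producer surplus = 2592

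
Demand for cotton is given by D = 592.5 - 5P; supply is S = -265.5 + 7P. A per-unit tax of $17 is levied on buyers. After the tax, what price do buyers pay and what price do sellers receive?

Pre-tax equilibrium: P* = 71.5, Q* = 235.
Tax on buyers shifts demand to D = 592.5 − 5(P + 17) = 507.5 - 5P.
507.5 - 5P = -265.5 + 7P gives seller price Ps = 773/12; buyers pay Pb = 773/12 + 17 = 977/12.
New quantity: Q = 592.5 − 5(977/12) = 2225/12.

Buyers pay 977/12, sellers receive 773/12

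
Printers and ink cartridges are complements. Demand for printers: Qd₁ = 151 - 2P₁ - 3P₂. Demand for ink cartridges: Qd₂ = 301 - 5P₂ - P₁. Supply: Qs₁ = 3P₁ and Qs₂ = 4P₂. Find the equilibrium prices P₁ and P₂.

Market 1: 151 - 2P₁ - 3P₂ = 3P₁ → 5P₁ + 3P₂ = 151.
Market 2: 9P₂ + P₁ = 301.
Eliminating P₂: 9×(1) − 3×(2) gives 42P₁ = 456, so P₁ = 76/7.
Back-substitute into (2): P₂ = (301 − 1×76/7) / 9 = 677/21.

P₁ = 76/7, P₂ = 677/21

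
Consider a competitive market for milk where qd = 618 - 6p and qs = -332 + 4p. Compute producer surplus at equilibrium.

Equilibrium: 618 - 6p = -332 + 4p gives p* = 95, q* = 48.
Supply starts at p = 83 (where qs = 0).
PS = ½(95 − 83)(48) = 288.

Producer surplus = 288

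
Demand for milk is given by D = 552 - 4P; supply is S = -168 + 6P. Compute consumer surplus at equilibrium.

Equilibrium: 552 - 4P = -168 + 6P gives P* = 72, Q* = 264.
Demand choke price (D = 0): P = 138.
CS = ½(138 − 72)(264) = 8712.

Consumer surplus = 8712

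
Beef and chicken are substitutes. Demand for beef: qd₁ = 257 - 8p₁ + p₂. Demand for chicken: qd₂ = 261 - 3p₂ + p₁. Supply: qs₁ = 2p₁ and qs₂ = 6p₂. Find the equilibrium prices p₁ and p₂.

Market 1: 257 - 8p₁ + p₂ = 2p₁ → 10p₁ - p₂ = 257.
Market 2: 9p₂ - p₁ = 261.
Eliminating p₂: 9×(1) + 1×(2) gives 89p₁ = 2574, so p₁ = 2574/89.
Back-substitute into (2): p₂ = (261 + 1×2574/89) / 9 = 2867/89.

p₁ = 2574/89, p₂ = 2867/89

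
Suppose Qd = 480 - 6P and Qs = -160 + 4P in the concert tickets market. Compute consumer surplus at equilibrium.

Consumer surplus = 768

Equilibrium: 480 - 6P = -160 + 4P gives P* = 64, Q* = 96.
Demand choke price (Qd = 0): P = 80.
CS = ½(80 − 64)(96) = 768.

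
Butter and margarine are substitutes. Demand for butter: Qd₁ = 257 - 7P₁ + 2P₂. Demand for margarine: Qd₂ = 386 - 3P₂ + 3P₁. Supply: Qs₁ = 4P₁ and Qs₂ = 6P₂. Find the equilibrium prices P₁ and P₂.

P₁ = 3085/93, P₂ = 5017/93

Market 1: 257 - 7P₁ + 2P₂ = 4P₁ → 11P₁ - 2P₂ = 257.
Market 2: 9P₂ - 3P₁ = 386.
Eliminating P₂: 9×(1) + 2×(2) gives 93P₁ = 3085, so P₁ = 3085/93.
Back-substitute into (2): P₂ = (386 + 3×3085/93) / 9 = 5017/93.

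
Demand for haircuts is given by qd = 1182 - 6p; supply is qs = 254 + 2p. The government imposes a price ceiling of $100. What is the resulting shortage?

Shortage = 128

Equilibrium price would be p* = 116, so the ceiling at 100 binds.
At p = 100: qd = 1182 − 6(100) = 582, qs = 254 + 2(100) = 454.
Shortage = 582 − 454 = 128.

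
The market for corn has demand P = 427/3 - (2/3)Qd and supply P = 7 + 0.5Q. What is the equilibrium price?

Set the two price expressions equal: 427/3 - (2/3)Q = 7 + 0.5Q.
406/3 = (7/6)Q, so Q* = 116.
P* = 427/3 − (2/3)(116) = 65.

P* = 65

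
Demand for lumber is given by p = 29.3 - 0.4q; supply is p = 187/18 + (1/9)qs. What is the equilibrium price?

Set the two price expressions equal: 29.3 - 0.4q = 187/18 + (1/9)q.
851/45 = (23/45)q, so q* = 37.
p* = 29.3 − (0.4)(37) = 14.5.

p* = 14.5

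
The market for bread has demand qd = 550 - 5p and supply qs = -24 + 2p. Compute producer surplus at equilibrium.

Producer surplus = 4900

Equilibrium: 550 - 5p = -24 + 2p gives p* = 82, q* = 140.
Supply starts at p = 12 (where qs = 0).
PS = ½(82 − 12)(140) = 4900.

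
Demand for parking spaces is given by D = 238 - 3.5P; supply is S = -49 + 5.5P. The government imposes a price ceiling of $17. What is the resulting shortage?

Shortage = 134

Equilibrium price would be P* = 287/9, so the ceiling at 17 binds.
At P = 17: D = 238 − 3.5(17) = 178.5, S = -49 + 5.5(17) = 44.5.
Shortage = 178.5 − 44.5 = 134.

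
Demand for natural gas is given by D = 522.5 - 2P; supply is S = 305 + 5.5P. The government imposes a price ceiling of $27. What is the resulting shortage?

Equilibrium price would be P* = 29, so the ceiling at 27 binds.
At P = 27: D = 522.5 − 2(27) = 468.5, S = 305 + 5.5(27) = 453.5.
Shortage = 468.5 − 453.5 = 15.

Shortage = 15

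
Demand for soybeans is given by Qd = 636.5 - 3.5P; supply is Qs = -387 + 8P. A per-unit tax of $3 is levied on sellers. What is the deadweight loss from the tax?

Pre-tax equilibrium: P* = 89, Q* = 325.
Tax on sellers shifts supply to Qs = -387 + 8(P − 3) = -411 + 8P.
636.5 - 3.5P = -411 + 8P gives buyer price Pb = 2095/23; sellers receive Ps = 2095/23 − 3 = 2026/23.
New quantity: Q = 636.5 − 3.5(2095/23) = 7307/23.
DWL = ½ × 3 × (325 − 7307/23) = 252/23.

Deadweight loss = 252/23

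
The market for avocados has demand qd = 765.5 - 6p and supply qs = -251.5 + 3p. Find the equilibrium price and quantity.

Set qd = qs: 765.5 - 6p = -251.5 + 3p.
1017 = 9p, so p* = 113.
q* = 765.5 − 6(113) = 87.5.

p* = 113, q* = 87.5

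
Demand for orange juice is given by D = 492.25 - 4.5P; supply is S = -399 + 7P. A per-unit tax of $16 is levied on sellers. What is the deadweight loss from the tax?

Deadweight loss = 8064/23

Pre-tax equilibrium: P* = 77.5, Q* = 143.5.
Tax on sellers shifts supply to S = -399 + 7(P − 16) = -511 + 7P.
492.25 - 4.5P = -511 + 7P gives buyer price Pb = 4013/46; sellers receive Ps = 4013/46 − 16 = 3277/46.
New quantity: Q = 492.25 − 4.5(4013/46) = 4585/46.
DWL = ½ × 16 × (143.5 − 4585/46) = 8064/23.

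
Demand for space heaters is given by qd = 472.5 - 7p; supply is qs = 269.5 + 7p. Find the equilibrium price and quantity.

p* = 14.5, q* = 371

Set qd = qs: 472.5 - 7p = 269.5 + 7p.
203 = 14p, so p* = 14.5.
q* = 472.5 − 7(14.5) = 371.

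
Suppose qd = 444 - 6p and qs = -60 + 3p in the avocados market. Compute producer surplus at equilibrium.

Equilibrium: 444 - 6p = -60 + 3p gives p* = 56, q* = 108.
Supply starts at p = 20 (where qs = 0).
PS = ½(56 − 20)(108) = 1944.

Producer surplus = 1944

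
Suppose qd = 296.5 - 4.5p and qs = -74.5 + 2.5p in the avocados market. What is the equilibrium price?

p* = 53

Set qd = qs: 296.5 - 4.5p = -74.5 + 2.5p.
371 = 7p, so p* = 53.
q* = 296.5 − 4.5(53) = 58.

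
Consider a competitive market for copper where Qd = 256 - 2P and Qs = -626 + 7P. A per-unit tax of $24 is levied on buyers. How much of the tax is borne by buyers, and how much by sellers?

Pre-tax equilibrium: P* = 98, Q* = 60.
Tax on buyers shifts demand to Qd = 256 − 2(P + 24) = 208 - 2P.
208 - 2P = -626 + 7P gives seller price Ps = 278/3; buyers pay Pb = 278/3 + 24 = 350/3.
New quantity: Q = 256 − 2(350/3) = 68/3.
Buyer burden = 350/3 − 98 = 56/3; seller burden = 98 − 278/3 = 16/3.

Buyers bear 56/3, sellers bear 16/3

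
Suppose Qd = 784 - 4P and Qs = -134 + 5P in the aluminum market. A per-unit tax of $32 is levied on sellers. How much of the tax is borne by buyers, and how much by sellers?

Pre-tax equilibrium: P* = 102, Q* = 376.
Tax on sellers shifts supply to Qs = -134 + 5(P − 32) = -294 + 5P.
784 - 4P = -294 + 5P gives buyer price Pb = 1078/9; sellers receive Ps = 1078/9 − 32 = 790/9.
New quantity: Q = 784 − 4(1078/9) = 2744/9.
Buyer burden = 1078/9 − 102 = 160/9; seller burden = 102 − 790/9 = 128/9.

Buyers bear 160/9, sellers bear 128/9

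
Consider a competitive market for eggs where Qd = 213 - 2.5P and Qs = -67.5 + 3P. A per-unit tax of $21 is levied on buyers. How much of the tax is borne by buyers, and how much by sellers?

Buyers bear 126/11, sellers bear 105/11

Pre-tax equilibrium: P* = 51, Q* = 85.5.
Tax on buyers shifts demand to Qd = 213 − 2.5(P + 21) = 160.5 - 2.5P.
160.5 - 2.5P = -67.5 + 3P gives seller price Ps = 456/11; buyers pay Pb = 456/11 + 21 = 687/11.
New quantity: Q = 213 − 2.5(687/11) = 1251/22.
Buyer burden = 687/11 − 51 = 126/11; seller burden = 51 − 456/11 = 105/11.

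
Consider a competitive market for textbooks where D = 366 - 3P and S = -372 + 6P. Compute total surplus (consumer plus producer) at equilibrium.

Total surplus = 3600

Equilibrium: 366 - 3P = -372 + 6P gives P* = 82, Q* = 120.
Demand choke price: P = 122; supply starts at P = 62.
CS = ½(122 − 82)(120) = 2400; PS = ½(82 − 62)(120) = 1200.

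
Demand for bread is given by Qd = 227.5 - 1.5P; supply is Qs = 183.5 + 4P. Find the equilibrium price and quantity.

Set Qd = Qs: 227.5 - 1.5P = 183.5 + 4P.
44 = 5.5P, so P* = 8.
Q* = 227.5 − 1.5(8) = 215.5.

P* = 8, Q* = 215.5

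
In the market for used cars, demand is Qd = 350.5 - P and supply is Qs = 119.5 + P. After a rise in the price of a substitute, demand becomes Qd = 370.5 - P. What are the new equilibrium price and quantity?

Original equilibrium: P* = 115.5, Q* = 235.
New equilibrium: 370.5 - P = 119.5 + P, so 251 = 2P and P' = 125.5; Q' = 370.5 − 1(125.5) = 245.

P' = 125.5, Q' = 245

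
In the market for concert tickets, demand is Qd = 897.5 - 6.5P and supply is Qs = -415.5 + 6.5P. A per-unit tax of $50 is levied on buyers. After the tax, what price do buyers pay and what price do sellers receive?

Pre-tax equilibrium: P* = 101, Q* = 241.
Tax on buyers shifts demand to Qd = 897.5 − 6.5(P + 50) = 572.5 - 6.5P.
572.5 - 6.5P = -415.5 + 6.5P gives seller price Ps = 76; buyers pay Pb = 76 + 50 = 126.
New quantity: Q = 897.5 − 6.5(126) = 78.5.

Buyers pay $126, sellers receive $76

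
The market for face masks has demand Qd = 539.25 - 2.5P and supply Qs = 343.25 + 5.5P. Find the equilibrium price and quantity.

P* = 24.5, Q* = 478

Set Qd = Qs: 539.25 - 2.5P = 343.25 + 5.5P.
196 = 8P, so P* = 24.5.
Q* = 539.25 − 2.5(24.5) = 478.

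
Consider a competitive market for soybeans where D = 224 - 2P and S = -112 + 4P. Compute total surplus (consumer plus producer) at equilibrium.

Equilibrium: 224 - 2P = -112 + 4P gives P* = 56, Q* = 112.
Demand choke price: P = 112; supply starts at P = 28.
CS = ½(112 − 56)(112) = 3136; PS = ½(56 − 28)(112) = 1568.

Total surplus = 4704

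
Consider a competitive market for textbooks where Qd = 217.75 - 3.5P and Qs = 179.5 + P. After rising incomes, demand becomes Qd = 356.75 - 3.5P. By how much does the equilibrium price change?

Original equilibrium: P* = 8.5, Q* = 188.
New equilibrium: 356.75 - 3.5P = 179.5 + P, so 177.25 = 4.5P and P' = 709/18; Q' = 356.75 − 3.5(709/18) = 1970/9.
Change in price: 709/18 − 8.5 = 278/9.

ΔP = 278/9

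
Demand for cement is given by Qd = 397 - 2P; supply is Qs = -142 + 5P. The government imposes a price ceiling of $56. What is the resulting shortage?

Shortage = 147

Equilibrium price would be P* = 77, so the ceiling at 56 binds.
At P = 56: Qd = 397 − 2(56) = 285, Qs = -142 + 5(56) = 138.
Shortage = 285 − 138 = 147.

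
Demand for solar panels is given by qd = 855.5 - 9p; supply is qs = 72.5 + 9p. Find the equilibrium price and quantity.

p* = 43.5, q* = 464

Set qd = qs: 855.5 - 9p = 72.5 + 9p.
783 = 18p, so p* = 43.5.
q* = 855.5 − 9(43.5) = 464.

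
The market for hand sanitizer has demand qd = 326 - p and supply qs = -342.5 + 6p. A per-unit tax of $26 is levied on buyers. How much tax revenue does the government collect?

Pre-tax equilibrium: p* = 95.5, q* = 230.5.
Tax on buyers shifts demand to qd = 326 − 1(p + 26) = 300 - p.
300 - p = -342.5 + 6p gives seller price ps = 1285/14; buyers pay pb = 1285/14 + 26 = 1649/14.
New quantity: q = 326 − 1(1649/14) = 2915/14.
Revenue = 26 × 2915/14 = 37895/7.

Tax revenue = 37895/7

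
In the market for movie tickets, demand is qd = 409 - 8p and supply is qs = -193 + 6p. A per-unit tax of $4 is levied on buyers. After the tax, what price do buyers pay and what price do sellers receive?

Buyers pay 313/7, sellers receive 285/7

Pre-tax equilibrium: p* = 43, q* = 65.
Tax on buyers shifts demand to qd = 409 − 8(p + 4) = 377 - 8p.
377 - 8p = -193 + 6p gives seller price ps = 285/7; buyers pay pb = 285/7 + 4 = 313/7.
New quantity: q = 409 − 8(313/7) = 359/7.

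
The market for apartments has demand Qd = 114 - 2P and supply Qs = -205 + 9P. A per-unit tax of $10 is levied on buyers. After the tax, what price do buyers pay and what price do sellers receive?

Pre-tax equilibrium: P* = 29, Q* = 56.
Tax on buyers shifts demand to Qd = 114 − 2(P + 10) = 94 - 2P.
94 - 2P = -205 + 9P gives seller price Ps = 299/11; buyers pay Pb = 299/11 + 10 = 409/11.
New quantity: Q = 114 − 2(409/11) = 436/11.

Buyers pay 409/11, sellers receive 299/11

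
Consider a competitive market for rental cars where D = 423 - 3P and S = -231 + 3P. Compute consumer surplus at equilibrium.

Equilibrium: 423 - 3P = -231 + 3P gives P* = 109, Q* = 96.
Demand choke price (D = 0): P = 141.
CS = ½(141 − 109)(96) = 1536.

Consumer surplus = 1536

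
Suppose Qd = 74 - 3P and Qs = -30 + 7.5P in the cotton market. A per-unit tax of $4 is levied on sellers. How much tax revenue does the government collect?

Pre-tax equilibrium: P* = 208/21, Q* = 310/7.
Tax on sellers shifts supply to Qs = -30 + 7.5(P − 4) = -60 + 7.5P.
74 - 3P = -60 + 7.5P gives buyer price Pb = 268/21; sellers receive Ps = 268/21 − 4 = 184/21.
New quantity: Q = 74 − 3(268/21) = 250/7.
Revenue = 4 × 250/7 = 1000/7.

Tax revenue = 1000/7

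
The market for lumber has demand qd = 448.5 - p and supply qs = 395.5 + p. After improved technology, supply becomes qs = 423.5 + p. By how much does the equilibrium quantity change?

Original equilibrium: p* = 26.5, q* = 422.
New equilibrium: 448.5 - p = 423.5 + p, so 25 = 2p and p' = 12.5; q' = 448.5 − 1(12.5) = 436.
Change in quantity: 436 − 422 = 14.

Δq = 14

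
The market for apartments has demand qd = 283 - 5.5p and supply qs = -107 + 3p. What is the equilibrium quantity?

q* = 521/17

Set qd = qs: 283 - 5.5p = -107 + 3p.
390 = 8.5p, so p* = 780/17.
q* = 283 − 5.5(780/17) = 521/17.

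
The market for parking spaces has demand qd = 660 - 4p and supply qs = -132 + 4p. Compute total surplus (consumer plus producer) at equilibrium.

Equilibrium: 660 - 4p = -132 + 4p gives p* = 99, q* = 264.
Demand choke price: p = 165; supply starts at p = 33.
CS = ½(165 − 99)(264) = 8712; PS = ½(99 − 33)(264) = 8712.

Total surplus = 17424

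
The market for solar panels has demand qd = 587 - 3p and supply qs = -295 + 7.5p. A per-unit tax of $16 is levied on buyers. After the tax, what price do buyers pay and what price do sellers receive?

Pre-tax equilibrium: p* = 84, q* = 335.
Tax on buyers shifts demand to qd = 587 − 3(p + 16) = 539 - 3p.
539 - 3p = -295 + 7.5p gives seller price ps = 556/7; buyers pay pb = 556/7 + 16 = 668/7.
New quantity: q = 587 − 3(668/7) = 2105/7.

Buyers pay 668/7, sellers receive 556/7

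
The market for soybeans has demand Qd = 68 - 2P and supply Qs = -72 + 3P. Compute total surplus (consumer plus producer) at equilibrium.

Equilibrium: 68 - 2P = -72 + 3P gives P* = 28, Q* = 12.
Demand choke price: P = 34; supply starts at P = 24.
CS = ½(34 − 28)(12) = 36; PS = ½(28 − 24)(12) = 24.

Total surplus = 60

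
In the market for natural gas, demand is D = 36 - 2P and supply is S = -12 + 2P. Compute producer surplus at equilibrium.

Producer surplus = 36

Equilibrium: 36 - 2P = -12 + 2P gives P* = 12, Q* = 12.
Supply starts at P = 6 (where S = 0).
PS = ½(12 − 6)(12) = 36.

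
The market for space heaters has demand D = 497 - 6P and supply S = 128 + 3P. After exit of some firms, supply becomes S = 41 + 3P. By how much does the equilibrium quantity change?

Original equilibrium: P* = 41, Q* = 251.
New equilibrium: 497 - 6P = 41 + 3P, so 456 = 9P and P' = 152/3; Q' = 497 − 6(152/3) = 193.
Change in quantity: 193 − 251 = -58.

ΔQ = -58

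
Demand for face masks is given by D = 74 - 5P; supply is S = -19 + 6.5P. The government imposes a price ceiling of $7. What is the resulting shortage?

Shortage = 12.5

Equilibrium price would be P* = 186/23, so the ceiling at 7 binds.
At P = 7: D = 74 − 5(7) = 39, S = -19 + 6.5(7) = 26.5.
Shortage = 39 − 26.5 = 12.5.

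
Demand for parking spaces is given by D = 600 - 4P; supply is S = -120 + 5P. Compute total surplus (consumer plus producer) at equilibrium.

Equilibrium: 600 - 4P = -120 + 5P gives P* = 80, Q* = 280.
Demand choke price: P = 150; supply starts at P = 24.
CS = ½(150 − 80)(280) = 9800; PS = ½(80 − 24)(280) = 7840.

Total surplus = 17640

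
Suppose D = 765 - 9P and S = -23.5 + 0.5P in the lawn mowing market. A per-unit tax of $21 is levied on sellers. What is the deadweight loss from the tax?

Pre-tax equilibrium: P* = 83, Q* = 18.
Tax on sellers shifts supply to S = -23.5 + 0.5(P − 21) = -34 + 0.5P.
765 - 9P = -34 + 0.5P gives buyer price Pb = 1598/19; sellers receive Ps = 1598/19 − 21 = 1199/19.
New quantity: Q = 765 − 9(1598/19) = 153/19.
DWL = ½ × 21 × (18 − 153/19) = 3969/38.

Deadweight loss = 3969/38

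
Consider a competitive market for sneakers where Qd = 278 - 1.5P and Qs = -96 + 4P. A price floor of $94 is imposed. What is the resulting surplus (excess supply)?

Equilibrium price would be P* = 68, so the floor at 94 binds.
At P = 94: Qd = 137, Qs = 280.
Surplus = 280 − 137 = 143.

Surplus = 143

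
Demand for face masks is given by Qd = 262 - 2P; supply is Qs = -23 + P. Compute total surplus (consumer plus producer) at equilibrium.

Equilibrium: 262 - 2P = -23 + P gives P* = 95, Q* = 72.
Demand choke price: P = 131; supply starts at P = 23.
CS = ½(131 − 95)(72) = 1296; PS = ½(95 − 23)(72) = 2592.

Total surplus = 3888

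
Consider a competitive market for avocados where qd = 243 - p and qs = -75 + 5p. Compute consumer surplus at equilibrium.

Equilibrium: 243 - p = -75 + 5p gives p* = 53, q* = 190.
Demand choke price (qd = 0): p = 243.
CS = ½(243 − 53)(190) = 18050.

Consumer surplus = 18050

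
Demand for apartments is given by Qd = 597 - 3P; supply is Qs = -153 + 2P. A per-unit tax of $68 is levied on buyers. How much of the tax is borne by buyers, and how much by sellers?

Buyers bear $27.2, sellers bear $40.8

Pre-tax equilibrium: P* = 150, Q* = 147.
Tax on buyers shifts demand to Qd = 597 − 3(P + 68) = 393 - 3P.
393 - 3P = -153 + 2P gives seller price Ps = 109.2; buyers pay Pb = 109.2 + 68 = 177.2.
New quantity: Q = 597 − 3(177.2) = 65.4.
Buyer burden = 177.2 − 150 = 27.2; seller burden = 150 − 109.2 = 40.8.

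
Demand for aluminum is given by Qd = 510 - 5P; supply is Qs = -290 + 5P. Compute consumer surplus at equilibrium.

Consumer surplus = 1210

Equilibrium: 510 - 5P = -290 + 5P gives P* = 80, Q* = 110.
Demand choke price (Qd = 0): P = 102.
CS = ½(102 − 80)(110) = 1210.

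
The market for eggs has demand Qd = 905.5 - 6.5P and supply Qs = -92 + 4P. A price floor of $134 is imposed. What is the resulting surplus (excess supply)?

Surplus = 409.5

Equilibrium price would be P* = 95, so the floor at 134 binds.
At P = 134: Qd = 34.5, Qs = 444.
Surplus = 444 − 34.5 = 409.5.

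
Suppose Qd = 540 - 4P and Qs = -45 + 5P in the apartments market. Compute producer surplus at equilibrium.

Producer surplus = 7840

Equilibrium: 540 - 4P = -45 + 5P gives P* = 65, Q* = 280.
Supply starts at P = 9 (where Qs = 0).
PS = ½(65 − 9)(280) = 7840.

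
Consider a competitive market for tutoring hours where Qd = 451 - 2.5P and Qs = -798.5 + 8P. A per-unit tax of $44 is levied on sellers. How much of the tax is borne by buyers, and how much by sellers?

Pre-tax equilibrium: P* = 119, Q* = 153.5.
Tax on sellers shifts supply to Qs = -798.5 + 8(P − 44) = -1150.5 + 8P.
451 - 2.5P = -1150.5 + 8P gives buyer price Pb = 3203/21; sellers receive Ps = 3203/21 − 44 = 2279/21.
New quantity: Q = 451 − 2.5(3203/21) = 2927/42.
Buyer burden = 3203/21 − 119 = 704/21; seller burden = 119 − 2279/21 = 220/21.

Buyers bear 704/21, sellers bear 220/21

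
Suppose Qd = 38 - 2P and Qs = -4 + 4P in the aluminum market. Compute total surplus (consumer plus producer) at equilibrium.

Total surplus = 216

Equilibrium: 38 - 2P = -4 + 4P gives P* = 7, Q* = 24.
Demand choke price: P = 19; supply starts at P = 1.
CS = ½(19 − 7)(24) = 144; PS = ½(7 − 1)(24) = 72.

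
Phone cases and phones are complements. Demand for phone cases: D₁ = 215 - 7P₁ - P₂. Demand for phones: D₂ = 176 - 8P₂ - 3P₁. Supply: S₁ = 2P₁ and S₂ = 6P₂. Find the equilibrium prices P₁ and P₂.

P₁ = 2834/123, P₂ = 313/41

Market 1: 215 - 7P₁ - P₂ = 2P₁ → 9P₁ + P₂ = 215.
Market 2: 14P₂ + 3P₁ = 176.
Eliminating P₂: 14×(1) − 1×(2) gives 123P₁ = 2834, so P₁ = 2834/123.
Back-substitute into (2): P₂ = (176 − 3×2834/123) / 14 = 313/41.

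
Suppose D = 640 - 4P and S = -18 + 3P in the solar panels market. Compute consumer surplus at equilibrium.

Consumer surplus = 8712

Equilibrium: 640 - 4P = -18 + 3P gives P* = 94, Q* = 264.
Demand choke price (D = 0): P = 160.
CS = ½(160 − 94)(264) = 8712.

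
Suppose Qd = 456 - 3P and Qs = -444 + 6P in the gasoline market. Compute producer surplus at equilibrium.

Producer surplus = 2028

Equilibrium: 456 - 3P = -444 + 6P gives P* = 100, Q* = 156.
Supply starts at P = 74 (where Qs = 0).
PS = ½(100 − 74)(156) = 2028.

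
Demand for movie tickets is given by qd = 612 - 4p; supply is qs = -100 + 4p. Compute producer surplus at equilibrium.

Producer surplus = 8192

Equilibrium: 612 - 4p = -100 + 4p gives p* = 89, q* = 256.
Supply starts at p = 25 (where qs = 0).
PS = ½(89 − 25)(256) = 8192.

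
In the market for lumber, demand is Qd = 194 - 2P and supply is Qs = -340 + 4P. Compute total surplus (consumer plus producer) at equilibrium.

Total surplus = 96

Equilibrium: 194 - 2P = -340 + 4P gives P* = 89, Q* = 16.
Demand choke price: P = 97; supply starts at P = 85.
CS = ½(97 − 89)(16) = 64; PS = ½(89 − 85)(16) = 32.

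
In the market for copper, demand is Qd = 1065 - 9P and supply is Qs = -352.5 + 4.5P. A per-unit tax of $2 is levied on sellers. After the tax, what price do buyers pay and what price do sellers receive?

Buyers pay 317/3, sellers receive 311/3

Pre-tax equilibrium: P* = 105, Q* = 120.
Tax on sellers shifts supply to Qs = -352.5 + 4.5(P − 2) = -361.5 + 4.5P.
1065 - 9P = -361.5 + 4.5P gives buyer price Pb = 317/3; sellers receive Ps = 317/3 − 2 = 311/3.
New quantity: Q = 1065 − 9(317/3) = 114.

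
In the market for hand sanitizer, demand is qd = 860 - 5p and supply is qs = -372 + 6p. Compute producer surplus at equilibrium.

Equilibrium: 860 - 5p = -372 + 6p gives p* = 112, q* = 300.
Supply starts at p = 62 (where qs = 0).
PS = ½(112 − 62)(300) = 7500.

Producer surplus = 7500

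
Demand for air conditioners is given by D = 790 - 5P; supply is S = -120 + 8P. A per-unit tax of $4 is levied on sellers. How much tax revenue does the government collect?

Pre-tax equilibrium: P* = 70, Q* = 440.
Tax on sellers shifts supply to S = -120 + 8(P − 4) = -152 + 8P.
790 - 5P = -152 + 8P gives buyer price Pb = 942/13; sellers receive Ps = 942/13 − 4 = 890/13.
New quantity: Q = 790 − 5(942/13) = 5560/13.
Revenue = 4 × 5560/13 = 22240/13.

Tax revenue = 22240/13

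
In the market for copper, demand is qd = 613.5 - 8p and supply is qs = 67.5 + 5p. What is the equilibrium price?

Set qd = qs: 613.5 - 8p = 67.5 + 5p.
546 = 13p, so p* = 42.
q* = 613.5 − 8(42) = 277.5.

p* = 42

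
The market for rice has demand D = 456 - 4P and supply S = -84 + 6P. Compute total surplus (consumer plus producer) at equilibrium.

Equilibrium: 456 - 4P = -84 + 6P gives P* = 54, Q* = 240.
Demand choke price: P = 114; supply starts at P = 14.
CS = ½(114 − 54)(240) = 7200; PS = ½(54 − 14)(240) = 4800.

Total surplus = 12000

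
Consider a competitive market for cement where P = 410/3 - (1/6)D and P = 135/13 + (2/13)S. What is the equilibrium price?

P* = 71

Set the two price expressions equal: 410/3 - (1/6)Q = 135/13 + (2/13)Q.
4925/39 = (25/78)Q, so Q* = 394.
P* = 410/3 − (1/6)(394) = 71.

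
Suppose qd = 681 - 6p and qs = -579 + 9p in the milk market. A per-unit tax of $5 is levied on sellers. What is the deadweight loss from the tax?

Deadweight loss = 45

Pre-tax equilibrium: p* = 84, q* = 177.
Tax on sellers shifts supply to qs = -579 + 9(p − 5) = -624 + 9p.
681 - 6p = -624 + 9p gives buyer price pb = 87; sellers receive ps = 87 − 5 = 82.
New quantity: q = 681 − 6(87) = 159.
DWL = ½ × 5 × (177 − 159) = 45.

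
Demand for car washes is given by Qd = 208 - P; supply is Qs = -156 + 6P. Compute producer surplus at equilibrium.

Producer surplus = 2028

Equilibrium: 208 - P = -156 + 6P gives P* = 52, Q* = 156.
Supply starts at P = 26 (where Qs = 0).
PS = ½(52 − 26)(156) = 2028.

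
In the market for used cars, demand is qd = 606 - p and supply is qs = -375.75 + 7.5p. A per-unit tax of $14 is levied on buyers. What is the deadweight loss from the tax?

Pre-tax equilibrium: p* = 115.5, q* = 490.5.
Tax on buyers shifts demand to qd = 606 − 1(p + 14) = 592 - p.
592 - p = -375.75 + 7.5p gives seller price ps = 3871/34; buyers pay pb = 3871/34 + 14 = 4347/34.
New quantity: q = 606 − 1(4347/34) = 16257/34.
DWL = ½ × 14 × (490.5 − 16257/34) = 1470/17.

Deadweight loss = 1470/17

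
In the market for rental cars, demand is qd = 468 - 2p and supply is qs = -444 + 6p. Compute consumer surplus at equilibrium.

Consumer surplus = 14400

Equilibrium: 468 - 2p = -444 + 6p gives p* = 114, q* = 240.
Demand choke price (qd = 0): p = 234.
CS = ½(234 − 114)(240) = 14400.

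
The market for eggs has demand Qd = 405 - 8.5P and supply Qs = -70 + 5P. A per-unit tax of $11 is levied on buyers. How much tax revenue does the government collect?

Tax revenue = 21175/27

Pre-tax equilibrium: P* = 950/27, Q* = 2860/27.
Tax on buyers shifts demand to Qd = 405 − 8.5(P + 11) = 311.5 - 8.5P.
311.5 - 8.5P = -70 + 5P gives seller price Ps = 763/27; buyers pay Pb = 763/27 + 11 = 1060/27.
New quantity: Q = 405 − 8.5(1060/27) = 1925/27.
Revenue = 11 × 1925/27 = 21175/27.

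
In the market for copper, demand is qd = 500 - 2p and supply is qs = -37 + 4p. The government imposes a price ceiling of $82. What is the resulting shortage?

Equilibrium price would be p* = 89.5, so the ceiling at 82 binds.
At p = 82: qd = 500 − 2(82) = 336, qs = -37 + 4(82) = 291.
Shortage = 336 − 291 = 45.

Shortage = 45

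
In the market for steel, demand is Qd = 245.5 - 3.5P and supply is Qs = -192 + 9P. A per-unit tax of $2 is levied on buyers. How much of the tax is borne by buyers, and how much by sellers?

Pre-tax equilibrium: P* = 35, Q* = 123.
Tax on buyers shifts demand to Qd = 245.5 − 3.5(P + 2) = 238.5 - 3.5P.
238.5 - 3.5P = -192 + 9P gives seller price Ps = 34.44; buyers pay Pb = 34.44 + 2 = 36.44.
New quantity: Q = 245.5 − 3.5(36.44) = 117.96.
Buyer burden = 36.44 − 35 = 1.44; seller burden = 35 − 34.44 = 0.56.

Buyers bear $1.44, sellers bear $0.56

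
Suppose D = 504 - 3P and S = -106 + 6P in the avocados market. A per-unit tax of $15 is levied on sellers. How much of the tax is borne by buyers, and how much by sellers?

Pre-tax equilibrium: P* = 610/9, Q* = 902/3.
Tax on sellers shifts supply to S = -106 + 6(P − 15) = -196 + 6P.
504 - 3P = -196 + 6P gives buyer price Pb = 700/9; sellers receive Ps = 700/9 − 15 = 565/9.
New quantity: Q = 504 − 3(700/9) = 812/3.
Buyer burden = 700/9 − 610/9 = 10; seller burden = 610/9 − 565/9 = 5.

Buyers bear $10, sellers bear $5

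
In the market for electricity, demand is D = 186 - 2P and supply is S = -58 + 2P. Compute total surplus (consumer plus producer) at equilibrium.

Total surplus = 2048

Equilibrium: 186 - 2P = -58 + 2P gives P* = 61, Q* = 64.
Demand choke price: P = 93; supply starts at P = 29.
CS = ½(93 − 61)(64) = 1024; PS = ½(61 − 29)(64) = 1024.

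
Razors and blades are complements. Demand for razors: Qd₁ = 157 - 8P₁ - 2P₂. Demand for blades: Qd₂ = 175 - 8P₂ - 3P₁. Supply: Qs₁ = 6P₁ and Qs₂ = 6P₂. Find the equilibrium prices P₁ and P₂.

Market 1: 157 - 8P₁ - 2P₂ = 6P₁ → 14P₁ + 2P₂ = 157.
Market 2: 14P₂ + 3P₁ = 175.
Eliminating P₂: 14×(1) − 2×(2) gives 190P₁ = 1848, so P₁ = 924/95.
Back-substitute into (2): P₂ = (175 − 3×924/95) / 14 = 1979/190.

P₁ = 924/95, P₂ = 1979/190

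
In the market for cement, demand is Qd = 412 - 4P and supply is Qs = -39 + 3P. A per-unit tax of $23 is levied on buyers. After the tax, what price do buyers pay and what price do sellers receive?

Pre-tax equilibrium: P* = 451/7, Q* = 1080/7.
Tax on buyers shifts demand to Qd = 412 − 4(P + 23) = 320 - 4P.
320 - 4P = -39 + 3P gives seller price Ps = 359/7; buyers pay Pb = 359/7 + 23 = 520/7.
New quantity: Q = 412 − 4(520/7) = 804/7.

Buyers pay 520/7, sellers receive 359/7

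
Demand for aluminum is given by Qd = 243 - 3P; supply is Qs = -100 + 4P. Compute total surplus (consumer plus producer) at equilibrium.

Equilibrium: 243 - 3P = -100 + 4P gives P* = 49, Q* = 96.
Demand choke price: P = 81; supply starts at P = 25.
CS = ½(81 − 49)(96) = 1536; PS = ½(49 − 25)(96) = 1152.

Total surplus = 2688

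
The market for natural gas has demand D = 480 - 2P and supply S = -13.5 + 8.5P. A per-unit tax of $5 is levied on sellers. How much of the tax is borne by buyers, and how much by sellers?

Buyers bear 85/21, sellers bear 20/21

Pre-tax equilibrium: P* = 47, Q* = 386.
Tax on sellers shifts supply to S = -13.5 + 8.5(P − 5) = -56 + 8.5P.
480 - 2P = -56 + 8.5P gives buyer price Pb = 1072/21; sellers receive Ps = 1072/21 − 5 = 967/21.
New quantity: Q = 480 − 2(1072/21) = 7936/21.
Buyer burden = 1072/21 − 47 = 85/21; seller burden = 47 − 967/21 = 20/21.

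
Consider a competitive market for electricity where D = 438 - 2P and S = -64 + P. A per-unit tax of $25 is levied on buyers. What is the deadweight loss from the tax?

Deadweight loss = 625/3

Pre-tax equilibrium: P* = 502/3, Q* = 310/3.
Tax on buyers shifts demand to D = 438 − 2(P + 25) = 388 - 2P.
388 - 2P = -64 + P gives seller price Ps = 452/3; buyers pay Pb = 452/3 + 25 = 527/3.
New quantity: Q = 438 − 2(527/3) = 260/3.
DWL = ½ × 25 × (310/3 − 260/3) = 625/3.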